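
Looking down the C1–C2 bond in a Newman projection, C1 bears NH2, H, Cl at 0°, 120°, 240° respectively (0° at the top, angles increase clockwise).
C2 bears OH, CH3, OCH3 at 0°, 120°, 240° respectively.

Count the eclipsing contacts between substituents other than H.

Non-H eclipsing pairs: NH2(0°)/OH(0°); Cl(240°)/OCH3(240°) — 2 interactions.

2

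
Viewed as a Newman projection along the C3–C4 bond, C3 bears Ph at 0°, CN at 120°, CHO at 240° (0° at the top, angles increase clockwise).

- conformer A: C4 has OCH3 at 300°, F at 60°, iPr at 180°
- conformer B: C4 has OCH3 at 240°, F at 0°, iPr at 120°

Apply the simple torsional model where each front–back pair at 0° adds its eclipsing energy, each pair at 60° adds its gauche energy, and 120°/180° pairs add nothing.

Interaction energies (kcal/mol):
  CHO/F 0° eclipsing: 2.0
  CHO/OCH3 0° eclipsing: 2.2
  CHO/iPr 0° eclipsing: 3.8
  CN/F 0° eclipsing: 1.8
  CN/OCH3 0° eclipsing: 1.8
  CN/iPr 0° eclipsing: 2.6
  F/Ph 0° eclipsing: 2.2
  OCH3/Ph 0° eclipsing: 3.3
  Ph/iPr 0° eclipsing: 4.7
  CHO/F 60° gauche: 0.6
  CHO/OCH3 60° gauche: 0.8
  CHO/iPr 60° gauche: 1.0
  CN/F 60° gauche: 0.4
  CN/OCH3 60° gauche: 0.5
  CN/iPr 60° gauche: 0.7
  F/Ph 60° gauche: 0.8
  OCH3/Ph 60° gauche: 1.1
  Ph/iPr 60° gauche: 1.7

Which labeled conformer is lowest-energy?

A

A (staggered): Ph–OCH3 gauche, Ph–F gauche, CN–F gauche, CN–iPr gauche, CHO–OCH3 gauche, CHO–iPr gauche; 1.1 + 0.8 + 0.4 + 0.7 + 0.8 + 1.0 = 4.8 kcal/mol.
B (eclipsed): Ph–F eclipsed, CN–iPr eclipsed, CHO–OCH3 eclipsed; 2.2 + 2.6 + 2.2 = 7.0 kcal/mol.
A has the lowest total (4.8 kcal/mol).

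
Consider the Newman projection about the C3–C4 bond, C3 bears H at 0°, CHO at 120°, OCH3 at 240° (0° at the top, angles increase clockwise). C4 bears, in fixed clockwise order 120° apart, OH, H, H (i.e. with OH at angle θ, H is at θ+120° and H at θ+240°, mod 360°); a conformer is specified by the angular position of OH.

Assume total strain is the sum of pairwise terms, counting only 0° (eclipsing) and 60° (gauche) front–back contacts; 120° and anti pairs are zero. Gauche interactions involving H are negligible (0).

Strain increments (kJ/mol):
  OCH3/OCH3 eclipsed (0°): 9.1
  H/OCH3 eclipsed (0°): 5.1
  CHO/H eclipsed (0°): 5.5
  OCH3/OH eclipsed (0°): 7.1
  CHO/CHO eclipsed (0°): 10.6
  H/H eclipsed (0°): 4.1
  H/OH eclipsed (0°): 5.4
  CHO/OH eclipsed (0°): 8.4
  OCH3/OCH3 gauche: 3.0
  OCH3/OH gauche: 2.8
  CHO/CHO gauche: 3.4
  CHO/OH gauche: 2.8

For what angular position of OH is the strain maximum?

120°

OH at 0° (eclipsed): H(0°)/OH(0°) eclipsed 5.4; CHO(120°)/H(120°) eclipsed 5.5; OCH3(240°)/H(240°) eclipsed 5.1 → 16.0 kJ/mol.
OH at 60° (staggered): CHO(120°)/OH(60°) gauche 2.8 → 2.8 kJ/mol.
OH at 120° (eclipsed): H(0°)/H(0°) eclipsed 4.1; CHO(120°)/OH(120°) eclipsed 8.4; OCH3(240°)/H(240°) eclipsed 5.1 → 17.6 kJ/mol.
OH at 180° (staggered): CHO(120°)/OH(180°) gauche 2.8; OCH3(240°)/OH(180°) gauche 2.8 → 5.6 kJ/mol.
OH at 240° (eclipsed): H(0°)/H(0°) eclipsed 4.1; CHO(120°)/H(120°) eclipsed 5.5; OCH3(240°)/OH(240°) eclipsed 7.1 → 16.7 kJ/mol.
OH at 300° (staggered): OCH3(240°)/OH(300°) gauche 2.8 → 2.8 kJ/mol.
The maximum (17.6 kJ/mol) occurs with OH at 120°.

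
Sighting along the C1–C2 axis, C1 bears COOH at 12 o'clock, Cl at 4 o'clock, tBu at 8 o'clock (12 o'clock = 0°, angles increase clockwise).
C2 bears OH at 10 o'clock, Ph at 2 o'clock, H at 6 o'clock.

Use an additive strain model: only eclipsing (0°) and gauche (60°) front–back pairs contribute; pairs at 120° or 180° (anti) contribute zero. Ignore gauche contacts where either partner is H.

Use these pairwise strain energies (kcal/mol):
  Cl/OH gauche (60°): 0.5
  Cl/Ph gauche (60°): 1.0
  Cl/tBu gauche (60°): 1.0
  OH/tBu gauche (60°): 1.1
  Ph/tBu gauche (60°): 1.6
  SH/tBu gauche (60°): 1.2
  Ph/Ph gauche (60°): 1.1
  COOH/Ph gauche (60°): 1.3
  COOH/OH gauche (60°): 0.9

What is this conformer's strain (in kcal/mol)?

This conformer (staggered): COOH(0°)/OH(300°) gauche 0.9; COOH(0°)/Ph(60°) gauche 1.3; Cl(120°)/Ph(60°) gauche 1.0; tBu(240°)/OH(300°) gauche 1.1 → 4.3 kcal/mol.

4.3 kcal/mol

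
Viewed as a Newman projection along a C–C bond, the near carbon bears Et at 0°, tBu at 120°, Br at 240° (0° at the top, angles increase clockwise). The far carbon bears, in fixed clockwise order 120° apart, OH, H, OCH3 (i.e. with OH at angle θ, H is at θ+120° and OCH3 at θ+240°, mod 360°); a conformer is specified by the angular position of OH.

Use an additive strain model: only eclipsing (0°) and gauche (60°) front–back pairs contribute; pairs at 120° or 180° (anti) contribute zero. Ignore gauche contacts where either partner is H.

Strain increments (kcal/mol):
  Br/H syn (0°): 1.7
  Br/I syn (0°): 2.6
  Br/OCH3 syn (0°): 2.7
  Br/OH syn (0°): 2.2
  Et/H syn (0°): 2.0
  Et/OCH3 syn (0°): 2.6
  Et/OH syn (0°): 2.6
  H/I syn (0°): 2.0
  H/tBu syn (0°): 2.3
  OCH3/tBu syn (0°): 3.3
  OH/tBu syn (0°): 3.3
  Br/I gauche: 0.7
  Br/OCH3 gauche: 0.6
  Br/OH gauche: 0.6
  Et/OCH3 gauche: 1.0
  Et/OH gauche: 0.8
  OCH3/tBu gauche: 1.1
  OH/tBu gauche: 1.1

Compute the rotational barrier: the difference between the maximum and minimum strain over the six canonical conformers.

OH at 0° (eclipsed): Et(0°)/OH(0°) eclipsed 2.6; tBu(120°)/H(120°) eclipsed 2.3; Br(240°)/OCH3(240°) eclipsed 2.7 → 7.6 kcal/mol.
OH at 60° (staggered): Et(0°)/OH(60°) gauche 0.8; Et(0°)/OCH3(300°) gauche 1.0; tBu(120°)/OH(60°) gauche 1.1; Br(240°)/OCH3(300°) gauche 0.6 → 3.5 kcal/mol.
OH at 120° (eclipsed): Et(0°)/OCH3(0°) eclipsed 2.6; tBu(120°)/OH(120°) eclipsed 3.3; Br(240°)/H(240°) eclipsed 1.7 → 7.6 kcal/mol.
OH at 180° (staggered): Et(0°)/OCH3(60°) gauche 1.0; tBu(120°)/OH(180°) gauche 1.1; tBu(120°)/OCH3(60°) gauche 1.1; Br(240°)/OH(180°) gauche 0.6 → 3.8 kcal/mol.
OH at 240° (eclipsed): Et(0°)/H(0°) eclipsed 2.0; tBu(120°)/OCH3(120°) eclipsed 3.3; Br(240°)/OH(240°) eclipsed 2.2 → 7.5 kcal/mol.
OH at 300° (staggered): Et(0°)/OH(300°) gauche 0.8; tBu(120°)/OCH3(180°) gauche 1.1; Br(240°)/OH(300°) gauche 0.6; Br(240°)/OCH3(180°) gauche 0.6 → 3.1 kcal/mol.
Max at 0° (7.6 kcal/mol), min at 300° (3.1 kcal/mol); barrier = 4.5 kcal/mol.

4.5 kcal/mol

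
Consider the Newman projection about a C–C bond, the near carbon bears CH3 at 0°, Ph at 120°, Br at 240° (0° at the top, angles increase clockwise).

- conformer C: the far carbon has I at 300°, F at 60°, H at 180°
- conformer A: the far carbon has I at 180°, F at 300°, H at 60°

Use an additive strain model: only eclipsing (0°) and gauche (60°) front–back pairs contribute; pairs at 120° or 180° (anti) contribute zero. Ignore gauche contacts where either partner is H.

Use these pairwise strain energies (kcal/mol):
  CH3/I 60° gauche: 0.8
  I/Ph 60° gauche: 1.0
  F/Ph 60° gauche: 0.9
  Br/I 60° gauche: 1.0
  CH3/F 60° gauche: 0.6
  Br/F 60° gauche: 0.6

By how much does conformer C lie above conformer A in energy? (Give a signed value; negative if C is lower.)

+0.1 kcal/mol

C (staggered): CH3(0°)/I(300°) gauche 0.8; CH3(0°)/F(60°) gauche 0.6; Ph(120°)/F(60°) gauche 0.9; Br(240°)/I(300°) gauche 1.0 → 3.3 kcal/mol.
A (staggered): CH3(0°)/F(300°) gauche 0.6; Ph(120°)/I(180°) gauche 1.0; Br(240°)/I(180°) gauche 1.0; Br(240°)/F(300°) gauche 0.6 → 3.2 kcal/mol.
E(C) − E(A) = 3.3 − 3.2 = +0.1 kcal/mol.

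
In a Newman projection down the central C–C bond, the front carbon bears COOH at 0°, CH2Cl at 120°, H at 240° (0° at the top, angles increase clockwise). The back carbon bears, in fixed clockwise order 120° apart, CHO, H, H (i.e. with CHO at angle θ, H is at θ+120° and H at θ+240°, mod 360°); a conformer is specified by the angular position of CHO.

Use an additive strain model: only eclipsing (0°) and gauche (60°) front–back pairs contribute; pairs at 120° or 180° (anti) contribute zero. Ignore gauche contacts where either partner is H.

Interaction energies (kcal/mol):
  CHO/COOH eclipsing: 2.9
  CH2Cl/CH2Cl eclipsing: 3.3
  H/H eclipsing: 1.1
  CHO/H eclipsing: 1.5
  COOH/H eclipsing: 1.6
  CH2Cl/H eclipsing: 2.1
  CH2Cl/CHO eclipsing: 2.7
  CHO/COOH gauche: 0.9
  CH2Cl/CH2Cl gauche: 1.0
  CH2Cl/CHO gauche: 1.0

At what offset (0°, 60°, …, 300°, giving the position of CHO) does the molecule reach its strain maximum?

CHO at 0° (eclipsed): COOH–CHO eclipsed, CH2Cl–H eclipsed, H–H eclipsed; 2.9 + 2.1 + 1.1 = 6.1 kcal/mol.
CHO at 60° (staggered): COOH–CHO gauche, CH2Cl–CHO gauche; 0.9 + 1.0 = 1.9 kcal/mol.
CHO at 120° (eclipsed): COOH–H eclipsed, CH2Cl–CHO eclipsed, H–H eclipsed; 1.6 + 2.7 + 1.1 = 5.4 kcal/mol.
CHO at 180° (staggered): CH2Cl–CHO gauche; 1.0 = 1.0 kcal/mol.
CHO at 240° (eclipsed): COOH–H eclipsed, CH2Cl–H eclipsed, H–CHO eclipsed; 1.6 + 2.1 + 1.5 = 5.2 kcal/mol.
CHO at 300° (staggered): COOH–CHO gauche; 0.9 = 0.9 kcal/mol.
The maximum (6.1 kcal/mol) occurs with CHO at 0°.

0°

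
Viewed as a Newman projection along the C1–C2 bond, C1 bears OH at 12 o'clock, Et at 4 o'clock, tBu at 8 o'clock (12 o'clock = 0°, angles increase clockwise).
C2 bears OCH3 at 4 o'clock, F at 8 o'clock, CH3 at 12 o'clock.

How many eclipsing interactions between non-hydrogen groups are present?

3

Non-H eclipsing pairs: OH(0°)/CH3(0°); Et(120°)/OCH3(120°); tBu(240°)/F(240°) — 3 interactions.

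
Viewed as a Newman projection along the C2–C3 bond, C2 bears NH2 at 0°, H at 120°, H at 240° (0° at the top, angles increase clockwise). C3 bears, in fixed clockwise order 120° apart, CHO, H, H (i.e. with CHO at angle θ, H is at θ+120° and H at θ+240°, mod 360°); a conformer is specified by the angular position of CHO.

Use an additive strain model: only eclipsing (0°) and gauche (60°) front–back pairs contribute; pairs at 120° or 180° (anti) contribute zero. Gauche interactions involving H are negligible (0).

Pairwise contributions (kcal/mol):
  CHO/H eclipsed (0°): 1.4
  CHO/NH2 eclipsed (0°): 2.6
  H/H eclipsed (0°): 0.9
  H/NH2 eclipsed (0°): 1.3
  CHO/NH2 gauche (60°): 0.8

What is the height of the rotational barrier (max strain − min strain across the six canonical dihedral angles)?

CHO at 0° (eclipsed): NH2(0°)/CHO(0°) eclipsed 2.6; H(120°)/H(120°) eclipsed 0.9; H(240°)/H(240°) eclipsed 0.9 → 4.4 kcal/mol.
CHO at 60° (staggered): NH2(0°)/CHO(60°) gauche 0.8 → 0.8 kcal/mol.
CHO at 120° (eclipsed): NH2(0°)/H(0°) eclipsed 1.3; H(120°)/CHO(120°) eclipsed 1.4; H(240°)/H(240°) eclipsed 0.9 → 3.6 kcal/mol.
CHO at 180° (staggered): no non-H gauche contacts → 0.0 kcal/mol.
CHO at 240° (eclipsed): NH2(0°)/H(0°) eclipsed 1.3; H(120°)/H(120°) eclipsed 0.9; H(240°)/CHO(240°) eclipsed 1.4 → 3.6 kcal/mol.
CHO at 300° (staggered): NH2(0°)/CHO(300°) gauche 0.8 → 0.8 kcal/mol.
Max at 0° (4.4 kcal/mol), min at 180° (0.0 kcal/mol); barrier = 4.4 kcal/mol.

4.4 kcal/mol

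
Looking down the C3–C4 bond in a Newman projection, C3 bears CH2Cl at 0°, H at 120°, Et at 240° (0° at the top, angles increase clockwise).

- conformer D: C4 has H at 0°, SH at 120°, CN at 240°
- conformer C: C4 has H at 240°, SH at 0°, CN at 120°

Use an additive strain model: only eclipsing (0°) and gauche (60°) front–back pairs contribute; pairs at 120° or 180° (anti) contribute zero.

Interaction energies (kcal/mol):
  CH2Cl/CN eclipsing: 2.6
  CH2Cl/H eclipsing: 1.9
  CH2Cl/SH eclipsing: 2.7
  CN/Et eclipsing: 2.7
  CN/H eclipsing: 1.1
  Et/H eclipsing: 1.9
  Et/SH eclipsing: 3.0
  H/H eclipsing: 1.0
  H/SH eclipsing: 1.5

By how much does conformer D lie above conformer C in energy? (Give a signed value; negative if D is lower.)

D (eclipsed): CH2Cl–H eclipsed, H–SH eclipsed, Et–CN eclipsed; 1.9 + 1.5 + 2.7 = 6.1 kcal/mol.
C (eclipsed): CH2Cl–SH eclipsed, H–CN eclipsed, Et–H eclipsed; 2.7 + 1.1 + 1.9 = 5.7 kcal/mol.
E(D) − E(C) = 6.1 − 5.7 = +0.4 kcal/mol.

+0.4 kcal/mol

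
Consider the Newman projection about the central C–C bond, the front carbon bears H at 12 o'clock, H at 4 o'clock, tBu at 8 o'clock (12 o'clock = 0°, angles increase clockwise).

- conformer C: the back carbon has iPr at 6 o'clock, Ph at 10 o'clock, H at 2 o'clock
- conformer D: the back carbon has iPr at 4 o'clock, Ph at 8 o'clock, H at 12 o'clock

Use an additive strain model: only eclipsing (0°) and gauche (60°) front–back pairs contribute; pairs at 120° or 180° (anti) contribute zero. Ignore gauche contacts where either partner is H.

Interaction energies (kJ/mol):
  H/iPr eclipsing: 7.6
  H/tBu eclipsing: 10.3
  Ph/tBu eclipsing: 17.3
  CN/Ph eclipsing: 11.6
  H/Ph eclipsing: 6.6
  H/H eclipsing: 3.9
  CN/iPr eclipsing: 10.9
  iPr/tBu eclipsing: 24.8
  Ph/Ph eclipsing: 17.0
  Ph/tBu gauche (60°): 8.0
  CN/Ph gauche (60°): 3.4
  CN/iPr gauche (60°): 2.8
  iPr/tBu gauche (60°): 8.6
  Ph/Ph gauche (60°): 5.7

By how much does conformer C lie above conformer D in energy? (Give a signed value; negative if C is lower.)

C (staggered): tBu–iPr gauche, tBu–Ph gauche; 8.6 + 8.0 = 16.6 kJ/mol.
D (eclipsed): H–H eclipsed, H–iPr eclipsed, tBu–Ph eclipsed; 3.9 + 7.6 + 17.3 = 28.8 kJ/mol.
E(C) − E(D) = 16.6 − 28.8 = -12.2 kJ/mol.

-12.2 kJ/mol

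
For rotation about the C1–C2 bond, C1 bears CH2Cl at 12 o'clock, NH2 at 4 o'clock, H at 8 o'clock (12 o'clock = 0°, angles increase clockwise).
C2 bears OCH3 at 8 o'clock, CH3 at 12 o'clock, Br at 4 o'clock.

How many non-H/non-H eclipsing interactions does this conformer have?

Non-H eclipsing pairs: CH2Cl(0°)/CH3(0°); NH2(120°)/Br(120°) — 2 interactions.

2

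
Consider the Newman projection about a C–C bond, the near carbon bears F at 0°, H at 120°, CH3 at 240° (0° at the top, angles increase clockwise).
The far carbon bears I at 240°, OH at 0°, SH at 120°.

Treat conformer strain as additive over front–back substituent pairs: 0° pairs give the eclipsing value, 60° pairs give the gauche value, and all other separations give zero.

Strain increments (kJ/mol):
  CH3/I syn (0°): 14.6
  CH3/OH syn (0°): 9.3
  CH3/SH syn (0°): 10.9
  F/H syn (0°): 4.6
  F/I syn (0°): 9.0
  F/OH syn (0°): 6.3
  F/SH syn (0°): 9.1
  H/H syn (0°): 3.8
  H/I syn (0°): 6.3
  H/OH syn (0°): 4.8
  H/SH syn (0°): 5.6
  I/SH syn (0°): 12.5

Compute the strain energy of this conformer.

26.5 kJ/mol

This conformer is eclipsed. F at 0° is eclipsed with OH at 0° (6.3); H at 120° is eclipsed with SH at 120° (5.6); CH3 at 240° is eclipsed with I at 240° (14.6). Total 26.5 kJ/mol.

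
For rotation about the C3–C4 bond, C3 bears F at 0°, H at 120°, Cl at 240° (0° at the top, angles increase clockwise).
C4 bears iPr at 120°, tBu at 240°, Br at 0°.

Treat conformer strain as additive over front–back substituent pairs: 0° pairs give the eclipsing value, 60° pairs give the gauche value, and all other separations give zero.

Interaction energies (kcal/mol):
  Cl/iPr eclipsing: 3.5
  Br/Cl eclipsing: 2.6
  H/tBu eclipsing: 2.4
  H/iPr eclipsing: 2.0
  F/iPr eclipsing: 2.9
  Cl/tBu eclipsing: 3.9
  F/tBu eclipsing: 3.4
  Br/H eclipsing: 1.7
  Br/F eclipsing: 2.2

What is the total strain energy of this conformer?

This conformer (eclipsed): F(0°)/Br(0°) eclipsed 2.2; H(120°)/iPr(120°) eclipsed 2.0; Cl(240°)/tBu(240°) eclipsed 3.9 → 8.1 kcal/mol.

8.1 kcal/mol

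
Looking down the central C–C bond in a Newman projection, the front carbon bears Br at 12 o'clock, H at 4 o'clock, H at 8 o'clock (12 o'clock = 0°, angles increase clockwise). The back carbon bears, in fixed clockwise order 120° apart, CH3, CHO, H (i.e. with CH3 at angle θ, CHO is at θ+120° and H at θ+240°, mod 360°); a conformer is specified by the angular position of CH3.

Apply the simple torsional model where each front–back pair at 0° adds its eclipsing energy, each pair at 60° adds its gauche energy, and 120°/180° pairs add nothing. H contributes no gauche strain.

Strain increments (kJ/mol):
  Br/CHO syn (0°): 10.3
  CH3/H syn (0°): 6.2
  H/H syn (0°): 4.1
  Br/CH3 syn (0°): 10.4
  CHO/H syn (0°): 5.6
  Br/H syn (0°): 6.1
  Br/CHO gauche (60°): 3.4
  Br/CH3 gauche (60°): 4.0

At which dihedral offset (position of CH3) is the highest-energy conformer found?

CH3 at 0° (eclipsed): Br(0°)/CH3(0°) eclipsed 10.4; H(120°)/CHO(120°) eclipsed 5.6; H(240°)/H(240°) eclipsed 4.1 → 20.1 kJ/mol.
CH3 at 60° (staggered): Br(0°)/CH3(60°) gauche 4.0 → 4.0 kJ/mol.
CH3 at 120° (eclipsed): Br(0°)/H(0°) eclipsed 6.1; H(120°)/CH3(120°) eclipsed 6.2; H(240°)/CHO(240°) eclipsed 5.6 → 17.9 kJ/mol.
CH3 at 180° (staggered): Br(0°)/CHO(300°) gauche 3.4 → 3.4 kJ/mol.
CH3 at 240° (eclipsed): Br(0°)/CHO(0°) eclipsed 10.3; H(120°)/H(120°) eclipsed 4.1; H(240°)/CH3(240°) eclipsed 6.2 → 20.6 kJ/mol.
CH3 at 300° (staggered): Br(0°)/CH3(300°) gauche 4.0; Br(0°)/CHO(60°) gauche 3.4 → 7.4 kJ/mol.
The maximum (20.6 kJ/mol) occurs with CH3 at 240°.

240°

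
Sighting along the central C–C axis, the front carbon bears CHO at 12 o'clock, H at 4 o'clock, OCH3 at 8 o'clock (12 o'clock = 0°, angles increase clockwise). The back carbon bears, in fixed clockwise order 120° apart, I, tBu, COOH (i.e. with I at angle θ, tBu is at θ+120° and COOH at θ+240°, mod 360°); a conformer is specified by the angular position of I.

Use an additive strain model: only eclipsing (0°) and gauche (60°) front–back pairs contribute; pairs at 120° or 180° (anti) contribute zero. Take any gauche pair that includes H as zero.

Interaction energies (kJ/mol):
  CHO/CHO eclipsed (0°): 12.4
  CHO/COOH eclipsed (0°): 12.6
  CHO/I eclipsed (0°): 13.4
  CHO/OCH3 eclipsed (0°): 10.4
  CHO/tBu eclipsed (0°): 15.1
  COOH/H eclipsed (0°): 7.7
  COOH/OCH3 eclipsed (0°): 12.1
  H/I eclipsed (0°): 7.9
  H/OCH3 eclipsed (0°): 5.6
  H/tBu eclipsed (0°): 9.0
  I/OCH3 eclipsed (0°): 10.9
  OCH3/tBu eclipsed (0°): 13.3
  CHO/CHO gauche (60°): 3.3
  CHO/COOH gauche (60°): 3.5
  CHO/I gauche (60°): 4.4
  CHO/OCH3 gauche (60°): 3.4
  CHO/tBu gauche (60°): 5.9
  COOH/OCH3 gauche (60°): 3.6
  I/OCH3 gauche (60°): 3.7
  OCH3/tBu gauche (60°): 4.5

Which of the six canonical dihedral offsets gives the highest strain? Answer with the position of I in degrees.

0°

I at 0° is eclipsed. CHO at 0° is eclipsed with I at 0° (13.4); H at 120° is eclipsed with tBu at 120° (9.0); OCH3 at 240° is eclipsed with COOH at 240° (12.1). Total 34.5 kJ/mol.
I at 60° is staggered. CHO at 0° is gauche with I at 60° (4.4); CHO at 0° is gauche with COOH at 300° (3.5); OCH3 at 240° is gauche with tBu at 180° (4.5); OCH3 at 240° is gauche with COOH at 300° (3.6). Total 16.0 kJ/mol.
I at 120° is eclipsed. CHO at 0° is eclipsed with COOH at 0° (12.6); H at 120° is eclipsed with I at 120° (7.9); OCH3 at 240° is eclipsed with tBu at 240° (13.3). Total 33.8 kJ/mol.
I at 180° is staggered. CHO at 0° is gauche with tBu at 300° (5.9); CHO at 0° is gauche with COOH at 60° (3.5); OCH3 at 240° is gauche with I at 180° (3.7); OCH3 at 240° is gauche with tBu at 300° (4.5). Total 17.6 kJ/mol.
I at 240° is eclipsed. CHO at 0° is eclipsed with tBu at 0° (15.1); H at 120° is eclipsed with COOH at 120° (7.7); OCH3 at 240° is eclipsed with I at 240° (10.9). Total 33.7 kJ/mol.
I at 300° is staggered. CHO at 0° is gauche with I at 300° (4.4); CHO at 0° is gauche with tBu at 60° (5.9); OCH3 at 240° is gauche with I at 300° (3.7); OCH3 at 240° is gauche with COOH at 180° (3.6). Total 17.6 kJ/mol.
The maximum (34.5 kJ/mol) occurs with I at 0°.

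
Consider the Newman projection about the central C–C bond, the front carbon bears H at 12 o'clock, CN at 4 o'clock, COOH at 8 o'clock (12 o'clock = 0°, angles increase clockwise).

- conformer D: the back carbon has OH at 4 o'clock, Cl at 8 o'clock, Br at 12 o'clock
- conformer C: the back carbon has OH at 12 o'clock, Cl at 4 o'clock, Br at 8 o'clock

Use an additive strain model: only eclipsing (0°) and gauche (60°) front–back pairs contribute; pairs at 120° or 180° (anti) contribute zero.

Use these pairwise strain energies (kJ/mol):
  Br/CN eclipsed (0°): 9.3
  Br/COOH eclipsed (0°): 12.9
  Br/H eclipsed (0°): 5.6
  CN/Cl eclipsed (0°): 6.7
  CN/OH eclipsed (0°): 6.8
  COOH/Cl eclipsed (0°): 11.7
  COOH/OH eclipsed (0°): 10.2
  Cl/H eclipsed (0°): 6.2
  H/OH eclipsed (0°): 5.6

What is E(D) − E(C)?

D is eclipsed. H at 0° is eclipsed with Br at 0° (5.6); CN at 120° is eclipsed with OH at 120° (6.8); COOH at 240° is eclipsed with Cl at 240° (11.7). Total 24.1 kJ/mol.
C is eclipsed. H at 0° is eclipsed with OH at 0° (5.6); CN at 120° is eclipsed with Cl at 120° (6.7); COOH at 240° is eclipsed with Br at 240° (12.9). Total 25.2 kJ/mol.
E(D) − E(C) = 24.1 − 25.2 = -1.1 kJ/mol.

-1.1 kJ/mol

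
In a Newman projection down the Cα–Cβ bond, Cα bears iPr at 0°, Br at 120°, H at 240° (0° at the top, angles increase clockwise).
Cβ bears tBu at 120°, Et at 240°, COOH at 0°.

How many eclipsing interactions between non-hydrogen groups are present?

2

Non-H eclipsing pairs: iPr(0°)/COOH(0°); Br(120°)/tBu(120°) — 2 interactions.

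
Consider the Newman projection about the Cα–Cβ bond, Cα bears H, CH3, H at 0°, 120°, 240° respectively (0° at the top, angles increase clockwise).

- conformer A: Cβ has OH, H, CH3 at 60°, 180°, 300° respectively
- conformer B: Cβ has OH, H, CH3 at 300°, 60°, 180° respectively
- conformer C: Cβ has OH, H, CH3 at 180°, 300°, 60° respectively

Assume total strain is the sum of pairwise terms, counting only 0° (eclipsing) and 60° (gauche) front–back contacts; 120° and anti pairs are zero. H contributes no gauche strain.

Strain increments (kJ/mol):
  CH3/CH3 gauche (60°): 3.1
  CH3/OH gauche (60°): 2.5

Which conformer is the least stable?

C

A (staggered): CH3(120°)/OH(60°) gauche 2.5 → 2.5 kJ/mol.
B (staggered): CH3(120°)/CH3(180°) gauche 3.1 → 3.1 kJ/mol.
C (staggered): CH3(120°)/OH(180°) gauche 2.5; CH3(120°)/CH3(60°) gauche 3.1 → 5.6 kJ/mol.
C has the highest total (5.6 kJ/mol).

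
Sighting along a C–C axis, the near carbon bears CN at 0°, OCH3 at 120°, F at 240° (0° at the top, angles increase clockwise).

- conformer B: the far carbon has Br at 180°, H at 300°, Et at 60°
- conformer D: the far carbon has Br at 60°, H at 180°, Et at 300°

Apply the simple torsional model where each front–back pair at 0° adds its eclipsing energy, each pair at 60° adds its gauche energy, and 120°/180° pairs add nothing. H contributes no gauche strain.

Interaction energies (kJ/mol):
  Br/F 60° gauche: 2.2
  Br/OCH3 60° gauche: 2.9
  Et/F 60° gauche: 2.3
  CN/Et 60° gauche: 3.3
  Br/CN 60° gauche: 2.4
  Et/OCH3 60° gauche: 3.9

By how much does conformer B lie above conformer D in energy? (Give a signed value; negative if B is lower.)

+1.4 kJ/mol

B (staggered): CN–Et gauche, OCH3–Br gauche, OCH3–Et gauche, F–Br gauche; 3.3 + 2.9 + 3.9 + 2.2 = 12.3 kJ/mol.
D (staggered): CN–Br gauche, CN–Et gauche, OCH3–Br gauche, F–Et gauche; 2.4 + 3.3 + 2.9 + 2.3 = 10.9 kJ/mol.
E(B) − E(D) = 12.3 − 10.9 = +1.4 kJ/mol.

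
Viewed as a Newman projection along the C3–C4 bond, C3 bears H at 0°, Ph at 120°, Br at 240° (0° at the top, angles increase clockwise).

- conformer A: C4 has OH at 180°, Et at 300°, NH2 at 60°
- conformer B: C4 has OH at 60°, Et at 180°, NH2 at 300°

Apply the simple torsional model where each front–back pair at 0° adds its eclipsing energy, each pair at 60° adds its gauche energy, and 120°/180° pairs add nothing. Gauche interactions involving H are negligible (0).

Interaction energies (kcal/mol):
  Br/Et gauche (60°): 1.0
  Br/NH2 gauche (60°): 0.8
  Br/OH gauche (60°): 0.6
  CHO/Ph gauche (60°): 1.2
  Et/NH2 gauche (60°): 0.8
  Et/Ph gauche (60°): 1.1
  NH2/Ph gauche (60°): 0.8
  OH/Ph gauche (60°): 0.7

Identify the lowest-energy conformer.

A (staggered): Ph(120°)/OH(180°) gauche 0.7; Ph(120°)/NH2(60°) gauche 0.8; Br(240°)/OH(180°) gauche 0.6; Br(240°)/Et(300°) gauche 1.0 → 3.1 kcal/mol.
B (staggered): Ph(120°)/OH(60°) gauche 0.7; Ph(120°)/Et(180°) gauche 1.1; Br(240°)/Et(180°) gauche 1.0; Br(240°)/NH2(300°) gauche 0.8 → 3.6 kcal/mol.
A has the lowest total (3.1 kcal/mol).

A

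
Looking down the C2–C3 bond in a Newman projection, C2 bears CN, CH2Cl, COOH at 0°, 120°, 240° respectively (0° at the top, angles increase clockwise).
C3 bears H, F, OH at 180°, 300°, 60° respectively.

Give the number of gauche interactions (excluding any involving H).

Non-H gauche pairs: CN(0°)/F(300°); CN(0°)/OH(60°); CH2Cl(120°)/OH(60°); COOH(240°)/F(300°) — 4 interactions.

4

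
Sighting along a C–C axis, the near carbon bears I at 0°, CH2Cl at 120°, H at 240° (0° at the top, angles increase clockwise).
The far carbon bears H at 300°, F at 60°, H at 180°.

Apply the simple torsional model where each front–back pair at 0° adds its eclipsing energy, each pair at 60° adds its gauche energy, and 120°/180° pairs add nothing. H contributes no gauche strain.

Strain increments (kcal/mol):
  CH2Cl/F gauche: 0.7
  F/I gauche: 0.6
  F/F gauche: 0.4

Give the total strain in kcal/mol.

1.3 kcal/mol

This conformer is staggered. I at 0° is gauche with F at 60° (0.6); CH2Cl at 120° is gauche with F at 60° (0.7). Total 1.3 kcal/mol.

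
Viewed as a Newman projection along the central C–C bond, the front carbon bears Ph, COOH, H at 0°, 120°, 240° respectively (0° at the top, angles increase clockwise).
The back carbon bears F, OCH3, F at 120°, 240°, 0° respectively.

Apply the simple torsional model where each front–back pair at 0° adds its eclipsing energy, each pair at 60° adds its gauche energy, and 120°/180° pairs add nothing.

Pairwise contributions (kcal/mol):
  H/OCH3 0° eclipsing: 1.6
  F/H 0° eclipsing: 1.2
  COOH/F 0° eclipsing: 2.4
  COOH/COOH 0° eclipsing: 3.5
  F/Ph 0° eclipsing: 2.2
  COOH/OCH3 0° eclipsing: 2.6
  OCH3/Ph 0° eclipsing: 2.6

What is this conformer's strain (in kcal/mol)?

This conformer (eclipsed): Ph–F eclipsed, COOH–F eclipsed, H–OCH3 eclipsed; 2.2 + 2.4 + 1.6 = 6.2 kcal/mol.

6.2 kcal/mol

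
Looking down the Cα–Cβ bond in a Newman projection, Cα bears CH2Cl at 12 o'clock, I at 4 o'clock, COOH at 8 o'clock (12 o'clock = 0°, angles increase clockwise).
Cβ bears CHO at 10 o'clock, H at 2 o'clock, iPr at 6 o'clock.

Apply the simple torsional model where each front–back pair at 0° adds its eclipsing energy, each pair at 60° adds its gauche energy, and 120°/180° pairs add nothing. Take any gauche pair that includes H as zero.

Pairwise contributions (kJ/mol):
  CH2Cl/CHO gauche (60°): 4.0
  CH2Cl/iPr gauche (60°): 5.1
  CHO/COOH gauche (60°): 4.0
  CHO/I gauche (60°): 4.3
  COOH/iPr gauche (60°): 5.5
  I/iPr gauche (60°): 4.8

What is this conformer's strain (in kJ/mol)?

18.3 kJ/mol

This conformer (staggered): CH2Cl–CHO gauche, I–iPr gauche, COOH–CHO gauche, COOH–iPr gauche; 4.0 + 4.8 + 4.0 + 5.5 = 18.3 kJ/mol.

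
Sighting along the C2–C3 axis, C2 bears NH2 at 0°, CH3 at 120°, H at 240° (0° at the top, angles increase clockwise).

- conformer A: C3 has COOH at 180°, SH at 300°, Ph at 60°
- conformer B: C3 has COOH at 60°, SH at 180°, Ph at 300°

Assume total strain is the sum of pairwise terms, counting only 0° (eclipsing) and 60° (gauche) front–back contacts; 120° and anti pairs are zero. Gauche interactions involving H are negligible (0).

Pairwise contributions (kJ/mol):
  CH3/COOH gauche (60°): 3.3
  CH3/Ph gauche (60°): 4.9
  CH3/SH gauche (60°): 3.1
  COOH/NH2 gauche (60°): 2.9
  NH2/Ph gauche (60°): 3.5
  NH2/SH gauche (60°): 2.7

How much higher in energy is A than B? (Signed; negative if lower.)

+1.6 kJ/mol

A (staggered): NH2–SH gauche, NH2–Ph gauche, CH3–COOH gauche, CH3–Ph gauche; 2.7 + 3.5 + 3.3 + 4.9 = 14.4 kJ/mol.
B (staggered): NH2–COOH gauche, NH2–Ph gauche, CH3–COOH gauche, CH3–SH gauche; 2.9 + 3.5 + 3.3 + 3.1 = 12.8 kJ/mol.
E(A) − E(B) = 14.4 − 12.8 = +1.6 kJ/mol.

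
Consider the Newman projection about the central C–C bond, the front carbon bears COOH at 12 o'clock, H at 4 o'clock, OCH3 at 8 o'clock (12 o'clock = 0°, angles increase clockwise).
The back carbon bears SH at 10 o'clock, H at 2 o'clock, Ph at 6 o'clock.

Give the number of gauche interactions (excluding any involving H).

Non-H gauche pairs: COOH(0°)/SH(300°); OCH3(240°)/SH(300°); OCH3(240°)/Ph(180°) — 3 interactions.

3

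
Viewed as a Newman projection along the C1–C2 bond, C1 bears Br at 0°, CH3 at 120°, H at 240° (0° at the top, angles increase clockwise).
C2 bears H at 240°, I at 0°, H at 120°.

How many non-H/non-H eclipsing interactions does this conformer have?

1

Non-H eclipsing pairs: Br(0°)/I(0°) — 1 interaction.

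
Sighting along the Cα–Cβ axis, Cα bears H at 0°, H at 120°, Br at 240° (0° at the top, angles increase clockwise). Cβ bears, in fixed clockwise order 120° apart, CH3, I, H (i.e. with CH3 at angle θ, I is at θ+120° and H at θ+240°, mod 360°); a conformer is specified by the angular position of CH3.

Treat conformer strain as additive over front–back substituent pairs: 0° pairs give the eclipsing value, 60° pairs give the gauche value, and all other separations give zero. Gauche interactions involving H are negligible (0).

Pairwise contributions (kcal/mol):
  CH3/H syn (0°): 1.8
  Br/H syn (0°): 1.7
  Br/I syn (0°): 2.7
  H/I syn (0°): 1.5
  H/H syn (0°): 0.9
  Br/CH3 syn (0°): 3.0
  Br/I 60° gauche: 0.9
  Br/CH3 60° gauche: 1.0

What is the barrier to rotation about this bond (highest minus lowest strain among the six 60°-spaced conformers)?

4.5 kcal/mol

CH3 at 0° (eclipsed): H(0°)/CH3(0°) eclipsed 1.8; H(120°)/I(120°) eclipsed 1.5; Br(240°)/H(240°) eclipsed 1.7 → 5.0 kcal/mol.
CH3 at 60° (staggered): Br(240°)/I(180°) gauche 0.9 → 0.9 kcal/mol.
CH3 at 120° (eclipsed): H(0°)/H(0°) eclipsed 0.9; H(120°)/CH3(120°) eclipsed 1.8; Br(240°)/I(240°) eclipsed 2.7 → 5.4 kcal/mol.
CH3 at 180° (staggered): Br(240°)/CH3(180°) gauche 1.0; Br(240°)/I(300°) gauche 0.9 → 1.9 kcal/mol.
CH3 at 240° (eclipsed): H(0°)/I(0°) eclipsed 1.5; H(120°)/H(120°) eclipsed 0.9; Br(240°)/CH3(240°) eclipsed 3.0 → 5.4 kcal/mol.
CH3 at 300° (staggered): Br(240°)/CH3(300°) gauche 1.0 → 1.0 kcal/mol.
Max at 120° (5.4 kcal/mol), min at 60° (0.9 kcal/mol); barrier = 4.5 kcal/mol.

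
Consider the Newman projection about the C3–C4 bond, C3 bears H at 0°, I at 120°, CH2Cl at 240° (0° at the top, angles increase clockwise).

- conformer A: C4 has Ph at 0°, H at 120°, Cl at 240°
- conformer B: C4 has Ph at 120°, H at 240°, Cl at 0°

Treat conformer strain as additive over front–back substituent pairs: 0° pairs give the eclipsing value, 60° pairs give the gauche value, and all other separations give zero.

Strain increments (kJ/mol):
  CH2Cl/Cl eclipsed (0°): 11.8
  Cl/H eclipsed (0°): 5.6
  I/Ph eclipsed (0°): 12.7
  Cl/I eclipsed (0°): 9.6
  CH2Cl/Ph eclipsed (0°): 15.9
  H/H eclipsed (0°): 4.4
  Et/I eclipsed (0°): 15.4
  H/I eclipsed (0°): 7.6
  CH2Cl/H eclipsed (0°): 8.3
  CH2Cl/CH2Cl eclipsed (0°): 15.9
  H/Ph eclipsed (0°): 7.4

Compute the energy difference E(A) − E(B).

A (eclipsed): H–Ph eclipsed, I–H eclipsed, CH2Cl–Cl eclipsed; 7.4 + 7.6 + 11.8 = 26.8 kJ/mol.
B (eclipsed): H–Cl eclipsed, I–Ph eclipsed, CH2Cl–H eclipsed; 5.6 + 12.7 + 8.3 = 26.6 kJ/mol.
E(A) − E(B) = 26.8 − 26.6 = +0.2 kJ/mol.

+0.2 kJ/mol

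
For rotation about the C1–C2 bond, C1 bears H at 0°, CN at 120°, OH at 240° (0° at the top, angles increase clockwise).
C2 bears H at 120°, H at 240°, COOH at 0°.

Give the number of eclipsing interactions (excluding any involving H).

Every eclipsing pair involves H, so the count is 0.

0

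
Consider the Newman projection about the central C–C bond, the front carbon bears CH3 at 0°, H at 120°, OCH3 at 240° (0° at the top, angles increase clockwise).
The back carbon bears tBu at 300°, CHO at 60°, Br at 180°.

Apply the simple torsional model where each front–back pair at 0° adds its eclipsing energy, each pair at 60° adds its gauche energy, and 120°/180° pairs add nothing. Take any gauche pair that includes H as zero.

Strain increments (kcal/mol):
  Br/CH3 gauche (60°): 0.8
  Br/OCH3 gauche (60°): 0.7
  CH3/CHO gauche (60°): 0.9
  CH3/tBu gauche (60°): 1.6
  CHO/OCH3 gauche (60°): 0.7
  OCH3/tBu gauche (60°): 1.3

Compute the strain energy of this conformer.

This conformer (staggered): CH3(0°)/tBu(300°) gauche 1.6; CH3(0°)/CHO(60°) gauche 0.9; OCH3(240°)/tBu(300°) gauche 1.3; OCH3(240°)/Br(180°) gauche 0.7 → 4.5 kcal/mol.

4.5 kcal/mol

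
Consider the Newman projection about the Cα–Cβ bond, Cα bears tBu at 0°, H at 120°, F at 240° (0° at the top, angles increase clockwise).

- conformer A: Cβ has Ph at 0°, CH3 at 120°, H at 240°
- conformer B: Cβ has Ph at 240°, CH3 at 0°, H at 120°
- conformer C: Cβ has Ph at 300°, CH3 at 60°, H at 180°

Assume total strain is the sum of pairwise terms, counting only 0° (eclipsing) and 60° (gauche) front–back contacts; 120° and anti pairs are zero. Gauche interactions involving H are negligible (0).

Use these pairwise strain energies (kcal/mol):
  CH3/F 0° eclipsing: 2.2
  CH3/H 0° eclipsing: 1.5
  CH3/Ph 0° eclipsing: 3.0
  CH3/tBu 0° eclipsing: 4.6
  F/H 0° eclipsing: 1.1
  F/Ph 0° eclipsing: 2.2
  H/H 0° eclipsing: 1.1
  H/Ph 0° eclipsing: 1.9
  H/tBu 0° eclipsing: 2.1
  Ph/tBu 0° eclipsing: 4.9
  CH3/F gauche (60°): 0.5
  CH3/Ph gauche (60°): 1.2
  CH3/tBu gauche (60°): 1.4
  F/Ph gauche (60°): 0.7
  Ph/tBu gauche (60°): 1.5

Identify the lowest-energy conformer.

C

A (eclipsed): tBu–Ph eclipsed, H–CH3 eclipsed, F–H eclipsed; 4.9 + 1.5 + 1.1 = 7.5 kcal/mol.
B (eclipsed): tBu–CH3 eclipsed, H–H eclipsed, F–Ph eclipsed; 4.6 + 1.1 + 2.2 = 7.9 kcal/mol.
C (staggered): tBu–Ph gauche, tBu–CH3 gauche, F–Ph gauche; 1.5 + 1.4 + 0.7 = 3.6 kcal/mol.
C has the lowest total (3.6 kcal/mol).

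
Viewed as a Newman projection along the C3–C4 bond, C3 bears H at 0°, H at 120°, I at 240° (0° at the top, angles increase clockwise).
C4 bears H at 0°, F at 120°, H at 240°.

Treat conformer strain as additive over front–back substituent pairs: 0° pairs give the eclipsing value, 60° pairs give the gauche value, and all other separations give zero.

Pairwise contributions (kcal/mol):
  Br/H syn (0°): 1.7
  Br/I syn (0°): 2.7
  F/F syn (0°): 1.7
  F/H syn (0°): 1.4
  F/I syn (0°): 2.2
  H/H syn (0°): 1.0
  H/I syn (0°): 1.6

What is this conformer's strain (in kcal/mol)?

This conformer (eclipsed): H(0°)/H(0°) eclipsed 1.0; H(120°)/F(120°) eclipsed 1.4; I(240°)/H(240°) eclipsed 1.6 → 4.0 kcal/mol.

4.0 kcal/mol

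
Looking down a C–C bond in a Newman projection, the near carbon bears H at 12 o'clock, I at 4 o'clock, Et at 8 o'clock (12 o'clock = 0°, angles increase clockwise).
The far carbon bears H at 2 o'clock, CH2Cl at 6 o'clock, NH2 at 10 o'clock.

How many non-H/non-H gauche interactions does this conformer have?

Non-H gauche pairs: I(120°)/CH2Cl(180°); Et(240°)/CH2Cl(180°); Et(240°)/NH2(300°) — 3 interactions.

3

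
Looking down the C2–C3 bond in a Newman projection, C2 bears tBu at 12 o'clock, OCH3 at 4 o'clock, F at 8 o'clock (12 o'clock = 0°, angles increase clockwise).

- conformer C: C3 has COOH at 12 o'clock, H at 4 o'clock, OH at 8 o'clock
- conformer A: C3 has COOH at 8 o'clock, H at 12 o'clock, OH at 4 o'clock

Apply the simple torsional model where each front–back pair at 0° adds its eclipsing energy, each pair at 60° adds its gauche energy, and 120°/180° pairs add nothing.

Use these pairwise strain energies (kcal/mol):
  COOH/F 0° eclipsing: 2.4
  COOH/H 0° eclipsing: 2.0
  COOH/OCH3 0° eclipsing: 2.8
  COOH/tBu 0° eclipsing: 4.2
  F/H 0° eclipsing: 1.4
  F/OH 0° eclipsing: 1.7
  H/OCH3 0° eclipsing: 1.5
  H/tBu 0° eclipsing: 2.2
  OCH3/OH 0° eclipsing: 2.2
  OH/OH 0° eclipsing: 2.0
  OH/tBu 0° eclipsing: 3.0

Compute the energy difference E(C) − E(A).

+0.6 kcal/mol

C (eclipsed): tBu–COOH eclipsed, OCH3–H eclipsed, F–OH eclipsed; 4.2 + 1.5 + 1.7 = 7.4 kcal/mol.
A (eclipsed): tBu–H eclipsed, OCH3–OH eclipsed, F–COOH eclipsed; 2.2 + 2.2 + 2.4 = 6.8 kcal/mol.
E(C) − E(A) = 7.4 − 6.8 = +0.6 kcal/mol.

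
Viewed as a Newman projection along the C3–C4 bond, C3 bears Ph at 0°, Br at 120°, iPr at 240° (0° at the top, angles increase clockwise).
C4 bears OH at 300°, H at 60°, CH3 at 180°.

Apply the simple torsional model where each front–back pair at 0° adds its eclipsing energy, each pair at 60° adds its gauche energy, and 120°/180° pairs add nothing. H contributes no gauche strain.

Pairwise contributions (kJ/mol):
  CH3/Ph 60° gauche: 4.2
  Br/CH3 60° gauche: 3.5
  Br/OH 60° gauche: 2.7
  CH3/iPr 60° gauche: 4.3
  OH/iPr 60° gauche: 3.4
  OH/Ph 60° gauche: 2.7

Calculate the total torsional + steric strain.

13.9 kJ/mol

This conformer (staggered): Ph(0°)/OH(300°) gauche 2.7; Br(120°)/CH3(180°) gauche 3.5; iPr(240°)/OH(300°) gauche 3.4; iPr(240°)/CH3(180°) gauche 4.3 → 13.9 kJ/mol.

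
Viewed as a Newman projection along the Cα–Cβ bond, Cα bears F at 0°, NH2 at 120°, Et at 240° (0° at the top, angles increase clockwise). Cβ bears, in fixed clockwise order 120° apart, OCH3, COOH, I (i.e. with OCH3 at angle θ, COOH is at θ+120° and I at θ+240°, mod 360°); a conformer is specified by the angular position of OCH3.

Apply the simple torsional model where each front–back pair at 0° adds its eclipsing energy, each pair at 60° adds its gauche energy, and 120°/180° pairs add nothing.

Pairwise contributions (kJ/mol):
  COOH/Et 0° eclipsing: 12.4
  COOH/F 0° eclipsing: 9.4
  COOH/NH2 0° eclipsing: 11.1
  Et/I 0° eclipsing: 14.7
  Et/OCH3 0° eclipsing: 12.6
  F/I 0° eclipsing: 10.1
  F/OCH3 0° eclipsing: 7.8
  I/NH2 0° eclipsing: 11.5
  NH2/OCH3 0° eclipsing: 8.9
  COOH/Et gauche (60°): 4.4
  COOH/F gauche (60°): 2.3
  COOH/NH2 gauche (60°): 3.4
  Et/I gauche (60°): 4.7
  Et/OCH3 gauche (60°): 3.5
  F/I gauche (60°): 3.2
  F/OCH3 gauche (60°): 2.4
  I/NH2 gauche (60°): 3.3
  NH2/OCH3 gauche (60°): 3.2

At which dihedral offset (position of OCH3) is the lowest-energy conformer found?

OCH3 at 0° (eclipsed): F(0°)/OCH3(0°) eclipsed 7.8; NH2(120°)/COOH(120°) eclipsed 11.1; Et(240°)/I(240°) eclipsed 14.7 → 33.6 kJ/mol.
OCH3 at 60° (staggered): F(0°)/OCH3(60°) gauche 2.4; F(0°)/I(300°) gauche 3.2; NH2(120°)/OCH3(60°) gauche 3.2; NH2(120°)/COOH(180°) gauche 3.4; Et(240°)/COOH(180°) gauche 4.4; Et(240°)/I(300°) gauche 4.7 → 21.3 kJ/mol.
OCH3 at 120° (eclipsed): F(0°)/I(0°) eclipsed 10.1; NH2(120°)/OCH3(120°) eclipsed 8.9; Et(240°)/COOH(240°) eclipsed 12.4 → 31.4 kJ/mol.
OCH3 at 180° (staggered): F(0°)/COOH(300°) gauche 2.3; F(0°)/I(60°) gauche 3.2; NH2(120°)/OCH3(180°) gauche 3.2; NH2(120°)/I(60°) gauche 3.3; Et(240°)/OCH3(180°) gauche 3.5; Et(240°)/COOH(300°) gauche 4.4 → 19.9 kJ/mol.
OCH3 at 240° (eclipsed): F(0°)/COOH(0°) eclipsed 9.4; NH2(120°)/I(120°) eclipsed 11.5; Et(240°)/OCH3(240°) eclipsed 12.6 → 33.5 kJ/mol.
OCH3 at 300° (staggered): F(0°)/OCH3(300°) gauche 2.4; F(0°)/COOH(60°) gauche 2.3; NH2(120°)/COOH(60°) gauche 3.4; NH2(120°)/I(180°) gauche 3.3; Et(240°)/OCH3(300°) gauche 3.5; Et(240°)/I(180°) gauche 4.7 → 19.6 kJ/mol.
The minimum (19.6 kJ/mol) occurs with OCH3 at 300°.

300°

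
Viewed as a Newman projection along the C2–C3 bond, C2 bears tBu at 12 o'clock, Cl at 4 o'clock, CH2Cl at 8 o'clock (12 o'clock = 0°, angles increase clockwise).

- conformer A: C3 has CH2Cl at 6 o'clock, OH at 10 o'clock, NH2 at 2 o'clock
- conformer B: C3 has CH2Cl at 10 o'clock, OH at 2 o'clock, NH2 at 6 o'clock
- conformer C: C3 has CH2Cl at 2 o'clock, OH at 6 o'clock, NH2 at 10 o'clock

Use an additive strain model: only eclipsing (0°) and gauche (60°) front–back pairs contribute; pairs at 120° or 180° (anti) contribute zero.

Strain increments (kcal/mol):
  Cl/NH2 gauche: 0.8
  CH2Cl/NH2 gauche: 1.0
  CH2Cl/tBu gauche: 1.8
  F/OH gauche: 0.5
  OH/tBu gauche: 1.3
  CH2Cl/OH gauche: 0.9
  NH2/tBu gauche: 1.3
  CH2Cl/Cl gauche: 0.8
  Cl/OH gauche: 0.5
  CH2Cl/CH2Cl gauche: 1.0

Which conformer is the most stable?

A

A (staggered): tBu(0°)/OH(300°) gauche 1.3; tBu(0°)/NH2(60°) gauche 1.3; Cl(120°)/CH2Cl(180°) gauche 0.8; Cl(120°)/NH2(60°) gauche 0.8; CH2Cl(240°)/CH2Cl(180°) gauche 1.0; CH2Cl(240°)/OH(300°) gauche 0.9 → 6.1 kcal/mol.
B (staggered): tBu(0°)/CH2Cl(300°) gauche 1.8; tBu(0°)/OH(60°) gauche 1.3; Cl(120°)/OH(60°) gauche 0.5; Cl(120°)/NH2(180°) gauche 0.8; CH2Cl(240°)/CH2Cl(300°) gauche 1.0; CH2Cl(240°)/NH2(180°) gauche 1.0 → 6.4 kcal/mol.
C (staggered): tBu(0°)/CH2Cl(60°) gauche 1.8; tBu(0°)/NH2(300°) gauche 1.3; Cl(120°)/CH2Cl(60°) gauche 0.8; Cl(120°)/OH(180°) gauche 0.5; CH2Cl(240°)/OH(180°) gauche 0.9; CH2Cl(240°)/NH2(300°) gauche 1.0 → 6.3 kcal/mol.
A has the lowest total (6.1 kcal/mol).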